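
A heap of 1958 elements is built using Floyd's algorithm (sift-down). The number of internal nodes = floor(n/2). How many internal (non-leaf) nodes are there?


Leaf nodes occupy roughly half the array.
Sift-down is called for each internal node, starting from the last one.
Internal nodes = floor(n/2) = floor(1958/2) = 979


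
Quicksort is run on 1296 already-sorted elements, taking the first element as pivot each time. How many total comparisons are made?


Sum of comparisons per partition:
1295 + 1294 + ... + 1 + 0
= 1296 * (1296 - 1) / 2
= 1296 * 1295 / 2
= 839160


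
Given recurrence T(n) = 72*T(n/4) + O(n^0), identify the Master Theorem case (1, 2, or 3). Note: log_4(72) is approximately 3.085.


Master Theorem parameters: a=72, b=4, c=0
log_b(a) = 3.085
Compare b^c with a: 4^0 = 1 < 72, so c < log_b(a).
Comparing c=0 vs log_b(a)=3.085:
0 < 3.085 => Case 1
Result: T(n) = O(n^(log_4 72)) ~ O(n^3.085)
Master Theorem case = 1


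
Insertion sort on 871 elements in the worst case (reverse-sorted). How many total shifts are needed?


In the worst case (reverse-sorted), each element shifts past all previous:
  Element 1: 1 shifts
  Element 2: 2 shifts
  Element 3: 3 shifts
  Element 4: 4 shifts
  Element 5: 5 shifts
  ...
  Element 870: 870 shifts
Total = 1 + 2 + ... + 870
= 871*(871-1)/2 = 378885


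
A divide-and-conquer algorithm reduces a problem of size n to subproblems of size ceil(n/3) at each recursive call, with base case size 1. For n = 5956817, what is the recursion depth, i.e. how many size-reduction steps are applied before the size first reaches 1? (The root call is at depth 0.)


Each step divides the size by 3 (rounding up); after k steps the size is ceil(n/3^k), which equals 1 exactly when 3^k >= n.
So the depth is the smallest k with 3^k >= 5956817, i.e. ceil(log_3(5956817)).
3^14 = 4782969 < 5956817 <= 14348907 = 3^15
Recursion depth = 15


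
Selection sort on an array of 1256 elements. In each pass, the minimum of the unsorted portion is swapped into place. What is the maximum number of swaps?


Selection sort performs one swap per pass:
  Pass 1: find min in positions 0 to 1255, swap with position 0
  Pass 2: find min in positions 1 to 1255, swap with position 1
  Pass 3: find min in positions 2 to 1255, swap with position 2
  Pass 4: find min in positions 3 to 1255, swap with position 3
  Pass 5: find min in positions 4 to 1255, swap with position 4
  ... (1250 more passes)
Total passes (and swaps) = n - 1 = 1256 - 1 = 1255


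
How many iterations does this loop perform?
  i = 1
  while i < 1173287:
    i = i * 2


The loop variable doubles each iteration:
i = 1 -> 2 -> 4 -> 8 -> 16 -> 32 -> 64 -> 128 -> 256 -> 512 -> 1024 -> 2048 -> 4096 -> 8192 -> 16384 -> 32768 -> 65536 -> 131072 -> 262144 -> 524288 -> 1048576 -> 2097152 (stop, 2097152 >= 1173287)
Number of doublings = ceil(log2(1173287)) = 21


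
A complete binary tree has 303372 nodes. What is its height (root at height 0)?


In a complete binary tree, level k holds nodes 2^k .. 2^(k+1)-1 (1-indexed).
Height = floor(log2(n)) = floor(log2(303372)) = 18
Check: 2^18 = 262144 <= 303372 < 524288 = 2^19


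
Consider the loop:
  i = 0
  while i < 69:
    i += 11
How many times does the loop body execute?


Starting at i = 0, each iteration adds 11.
Iterations until i >= 69:
  Iteration 1: i = 0 -> i = 11
  Iteration 2: i = 11 -> i = 22
  Iteration 3: i = 22 -> i = 33
  Iteration 4: i = 33 -> i = 44
  Iteration 5: i = 44 -> i = 55
  Iteration 6: i = 55 -> i = 66
  Iteration 7: i = 66 -> i = 77
Total iterations = ceil(69/11) = 7


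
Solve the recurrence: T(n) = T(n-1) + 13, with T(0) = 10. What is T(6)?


Unrolling the recurrence:
T(6) = T(5) + 13
       = T(4) + 13 + 13
       = T(3) + 13*3
       ...
       = T(0) + 13*6
       = 10 + 78 = 88


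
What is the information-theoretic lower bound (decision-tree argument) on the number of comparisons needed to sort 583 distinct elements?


A binary decision tree of height h has at most 2^h leaves and needs at least n! of them, so h >= ceil(log2(n!)).
583! is far too large to multiply out, so use Stirling's series:
  ln(n!) ~ n ln n - n + (1/2) ln(2 pi n) + 1/(12n)  (error below 1/(360 n^3), negligible here)
  ln(583) = 6.3681872
  n ln n = 583 * 6.3681872 = 3712.6531
  (1/2) ln(2 pi * 583) = (1/2) ln(3663.0970) = 4.1030
  1/(12*583) = 0.0001
  ln(583!) ~ 3712.6531 - 583 + 4.1030 + 0.0001 = 3133.7562
Convert to base 2: log2(583!) = 3133.7562 / ln 2 = 3133.7562 / 0.69314718 = 4521.0545
ceil(4521.0545) = 4522


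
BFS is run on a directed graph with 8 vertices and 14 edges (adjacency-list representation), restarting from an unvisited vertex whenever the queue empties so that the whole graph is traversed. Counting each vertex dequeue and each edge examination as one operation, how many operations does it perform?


A full BFS traversal dequeues each vertex exactly once and examines each directed edge exactly once.
V = 8 (vertex processing cost)
E = 14 (edge examination cost)
Total operations proportional to V + E = 8 + 14 = 22


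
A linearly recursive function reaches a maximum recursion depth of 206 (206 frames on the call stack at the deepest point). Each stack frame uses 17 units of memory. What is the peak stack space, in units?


Maximum recursion depth = 206 frames
Memory per frame = 17 units
Total stack space = depth * frame_size
= 206 * 17 = 3502


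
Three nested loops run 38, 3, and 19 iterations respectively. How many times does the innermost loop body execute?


Loop 1 (outermost): 38 iterations
Loop 2 (middle): 3 iterations per outer
Loop 3 (innermost): 19 iterations per middle
Total = 38 * 3 * 19 = 2166


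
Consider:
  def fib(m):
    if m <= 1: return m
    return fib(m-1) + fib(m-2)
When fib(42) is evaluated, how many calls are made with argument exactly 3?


Let N(m) = number of times fib(m) is called while evaluating fib(42).
N(42) = 1 (the initial call).
N(41) = 1 (only fib(42) calls it).
For 1 <= m <= 40: fib(m) is called by fib(m+1) and fib(m+2), so
  N(m) = N(m+1) + N(m+2).
fib(0) is called only by fib(2), so N(0) = N(2).
Walk down from m=42:
  N(42)=1, N(41)=1, N(40)=2, N(39)=3, N(38)=5, N(37)=8, N(36)=13, N(35)=21, N(34)=34, N(33)=55, N(32)=89, N(31)=144, N(30)=233, N(29)=377, N(28)=610, N(27)=987, N(26)=1597, N(25)=2584, N(24)=4181, N(23)=6765, N(22)=10946, N(21)=17711, N(20)=28657, N(19)=46368, N(18)=75025, N(17)=121393, N(16)=196418, N(15)=317811, N(14)=514229, N(13)=832040, N(12)=1346269, N(11)=2178309, N(10)=3524578, N(9)=5702887, N(8)=9227465, N(7)=14930352, N(6)=24157817, N(5)=39088169, N(4)=63245986, N(3)=102334155
N(3) = 102334155


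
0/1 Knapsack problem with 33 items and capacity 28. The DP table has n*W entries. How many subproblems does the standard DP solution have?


The DP table is indexed by (item, capacity).
Rows: 33 items
Columns: 28 capacity values (1 to W)
Total subproblems = 33 * 28 = 924


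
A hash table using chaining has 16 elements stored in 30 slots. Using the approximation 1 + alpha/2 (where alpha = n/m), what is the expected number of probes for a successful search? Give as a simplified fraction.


Load factor alpha = n/m = 16/30
Expected probes = 1 + alpha/2 = 1 + 16/(2*30)
= 1 + 16/60
= 60/60 + 16/60
= 76/60
Simplify: 19/15


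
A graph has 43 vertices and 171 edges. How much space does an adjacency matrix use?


Adjacency matrix: V x V grid of entries
Space = V^2 = 43^2 = 43 * 43 = 1849


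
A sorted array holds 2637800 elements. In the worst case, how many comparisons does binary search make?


Halving sequence: 2637800 -> 1318900 -> 659450 -> 329725 -> 164862 -> 82431 -> 41215 -> 20607 -> 10303 -> 5151 -> 2575 -> 1287 -> 643 -> 321 -> 160 -> 80 -> 40 -> 20 -> 10 -> 5 -> 2 -> 1
Number of halvings = 21
Max comparisons = 21 + 1 = 22


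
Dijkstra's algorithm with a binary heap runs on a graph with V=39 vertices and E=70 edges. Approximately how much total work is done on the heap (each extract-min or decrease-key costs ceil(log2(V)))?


Dijkstra with a binary heap: each vertex is extracted once, each edge may relax once.
Each heap operation costs O(log V).
V + E = 39 + 70 = 109
ceil(log2(39)) = 6 (since 2^5 = 32 < 39 <= 64 = 2^6)
Total heap work = (V+E) * ceil(log2(V)) = 109 * 6 = 654


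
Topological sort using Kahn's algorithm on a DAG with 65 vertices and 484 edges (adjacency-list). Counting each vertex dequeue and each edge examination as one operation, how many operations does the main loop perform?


Kahn's algorithm:
  1. Compute in-degrees: O(V + E)
  2. Process queue: each vertex dequeued once (O(V))
     each edge examined once (O(E))
Total = V + E = 65 + 484 = 549


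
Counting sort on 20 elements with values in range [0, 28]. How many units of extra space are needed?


Output array size: 20 (to store sorted result)
Count array size: 29 (one slot per possible value, range 0 to 28)
Total extra space = 20 + 29 = 49


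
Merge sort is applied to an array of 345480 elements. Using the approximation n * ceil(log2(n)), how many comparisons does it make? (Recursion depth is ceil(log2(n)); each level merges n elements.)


Merge sort divides the array into halves recursively.
Number of levels = ceil(log2(345480)) = 19
At each level, approximately n = 345480 comparisons are needed for merging.
Total comparisons ~ n * ceil(log2(n)) = 345480 * 19 = 6564120


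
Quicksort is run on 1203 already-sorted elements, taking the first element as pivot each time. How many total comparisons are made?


Sum of comparisons per partition:
1202 + 1201 + ... + 1 + 0
= 1203 * (1203 - 1) / 2
= 1203 * 1202 / 2
= 723003


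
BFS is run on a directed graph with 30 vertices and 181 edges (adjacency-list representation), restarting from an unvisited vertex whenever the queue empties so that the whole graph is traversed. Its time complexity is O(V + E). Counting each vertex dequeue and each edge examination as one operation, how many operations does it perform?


A full BFS traversal dequeues each vertex exactly once and examines each directed edge exactly once.
V = 30 (vertex processing cost)
E = 181 (edge examination cost)
Total operations proportional to V + E = 30 + 181 = 211


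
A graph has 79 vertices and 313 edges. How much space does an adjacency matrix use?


Adjacency matrix: V x V grid of entries
Space = V^2 = 79^2 = 79 * 79 = 6241


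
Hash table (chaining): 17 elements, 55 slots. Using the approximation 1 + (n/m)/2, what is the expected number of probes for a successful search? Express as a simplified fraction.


Computing expected probes:
alpha = 17/55
= 1 + alpha/2
= 1 + 17/(2*55)
= (2*55 + 17) / (2*55)
= 127/110


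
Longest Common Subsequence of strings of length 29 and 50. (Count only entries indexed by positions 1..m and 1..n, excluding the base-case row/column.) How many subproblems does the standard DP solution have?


DP table indexed by positions in both strings.
First string: 29 positions
Second string: 50 positions
Total = 29 * 50 = 1450


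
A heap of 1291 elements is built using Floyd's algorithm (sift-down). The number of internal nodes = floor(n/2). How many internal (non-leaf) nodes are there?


Leaf nodes occupy roughly half the array.
Sift-down is called for each internal node, starting from the last one.
Internal nodes = floor(n/2) = floor(1291/2) = 645


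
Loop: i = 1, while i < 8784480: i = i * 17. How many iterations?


i multiplies by 17 each step:
i = 1 -> 17 -> 289 -> 4913 -> 83521 -> 1419857 -> 24137569 (stop)
Iterations = ceil(log_17(8784480)) = 6


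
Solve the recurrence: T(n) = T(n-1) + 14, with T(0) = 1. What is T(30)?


Unrolling the recurrence:
T(30) = T(29) + 14
       = T(28) + 14 + 14
       = T(27) + 14*3
       ...
       = T(0) + 14*30
       = 1 + 420 = 421


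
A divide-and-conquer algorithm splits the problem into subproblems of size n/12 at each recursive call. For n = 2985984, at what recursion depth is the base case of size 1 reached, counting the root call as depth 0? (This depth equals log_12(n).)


At each depth, the problem size is divided by 12:
  Depth 0: problem size = 2985984
  Depth 1: problem size = 248832
  Depth 2: problem size = 20736
  Depth 3: problem size = 1728
  Depth 4: problem size = 144
  Depth 5: problem size = 12
  Depth 6: problem size = 1 (base case)
The base case is reached at depth log_12(2985984) = 6 (the tree has 7 levels counting depth 0, but the depth asked for is 6).
Recursion depth = 6


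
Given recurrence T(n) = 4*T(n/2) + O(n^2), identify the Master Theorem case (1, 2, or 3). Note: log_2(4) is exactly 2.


Master Theorem parameters: a=4, b=2, c=2
log_b(a) = 2
Compare b^c with a: 2^2 = 4 = 4, so c = log_b(a).
Comparing c=2 vs log_b(a)=2:
2 = 2 => Case 2
Result: T(n) = O(n^2 * log n)
Master Theorem case = 2


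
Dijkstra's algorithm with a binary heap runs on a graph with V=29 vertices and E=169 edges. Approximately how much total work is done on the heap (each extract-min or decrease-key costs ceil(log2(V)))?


Dijkstra with a binary heap: each vertex is extracted once, each edge may relax once.
Each heap operation costs O(log V).
V + E = 29 + 169 = 198
ceil(log2(29)) = 5 (since 2^4 = 16 < 29 <= 32 = 2^5)
Total heap work = (V+E) * ceil(log2(V)) = 198 * 5 = 990


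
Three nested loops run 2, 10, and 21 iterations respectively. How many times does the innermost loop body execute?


Loop 1 (outermost): 2 iterations
Loop 2 (middle): 10 iterations per outer
Loop 3 (innermost): 21 iterations per middle
Total = 2 * 10 * 21 = 420


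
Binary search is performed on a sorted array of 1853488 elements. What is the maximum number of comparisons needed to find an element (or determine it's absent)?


Binary search halves the search space each comparison:
  Step 1: search space = 1853488 -> 926744
  Step 2: search space = 926744 -> 463372
  Step 3: search space = 463372 -> 231686
  Step 4: search space = 231686 -> 115843
  Step 5: search space = 115843 -> 57921
  Step 6: search space = 57921 -> 28960
  Step 7: search space = 28960 -> 14480
  Step 8: search space = 14480 -> 7240
  Step 9: search space = 7240 -> 3620
  Step 10: search space = 3620 -> 1810
  Step 11: search space = 1810 -> 905
  Step 12: search space = 905 -> 452
  Step 13: search space = 452 -> 226
  Step 14: search space = 226 -> 113
  Step 15: search space = 113 -> 56
  Step 16: search space = 56 -> 28
  Step 17: search space = 28 -> 14
  Step 18: search space = 14 -> 7
  Step 19: search space = 7 -> 3
  Step 20: search space = 3 -> 1
  Step 21: search space = 1 (final check)
Maximum comparisons = floor(log2(1853488)) + 1 = 20 + 1 = 21


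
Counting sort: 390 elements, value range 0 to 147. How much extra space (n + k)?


n = 390 (output array)
k = 148 (count array for 148 distinct values)
Extra space = 390 + 148 = 538


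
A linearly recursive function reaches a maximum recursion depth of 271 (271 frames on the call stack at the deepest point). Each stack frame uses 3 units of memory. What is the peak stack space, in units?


Maximum recursion depth = 271 frames
Memory per frame = 3 units
Total stack space = depth * frame_size
= 271 * 3 = 813


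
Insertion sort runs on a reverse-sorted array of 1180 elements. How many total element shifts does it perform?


Sum of shifts = 1 + 2 + 3 + ... + 1179
= 1180 * 1179 / 2
= 1391220 / 2
= 695610


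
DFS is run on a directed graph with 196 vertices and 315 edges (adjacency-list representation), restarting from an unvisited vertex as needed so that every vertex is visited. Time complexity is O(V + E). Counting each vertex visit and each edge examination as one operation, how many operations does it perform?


A full DFS traversal processes each vertex exactly once (push/pop on stack).
Each directed edge is examined once.
V = 196, E = 315
V + E = 511


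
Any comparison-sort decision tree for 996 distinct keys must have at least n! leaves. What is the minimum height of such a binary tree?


A binary decision tree of height h has at most 2^h leaves and needs at least n! of them, so h >= ceil(log2(n!)).
996! is far too large to multiply out, so use Stirling's series:
  ln(n!) ~ n ln n - n + (1/2) ln(2 pi n) + 1/(12n)  (error below 1/(360 n^3), negligible here)
  ln(996) = 6.9037473
  n ln n = 996 * 6.9037473 = 6876.1323
  (1/2) ln(2 pi * 996) = (1/2) ln(6258.0526) = 4.3708
  1/(12*996) = 0.0001
  ln(996!) ~ 6876.1323 - 996 + 4.3708 + 0.0001 = 5884.5032
Convert to base 2: log2(996!) = 5884.5032 / ln 2 = 5884.5032 / 0.69314718 = 8489.5436
ceil(8489.5436) = 8490


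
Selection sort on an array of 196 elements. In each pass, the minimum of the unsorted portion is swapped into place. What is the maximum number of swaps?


Selection sort performs one swap per pass:
  Pass 1: find min in positions 0 to 195, swap with position 0
  Pass 2: find min in positions 1 to 195, swap with position 1
  Pass 3: find min in positions 2 to 195, swap with position 2
  Pass 4: find min in positions 3 to 195, swap with position 3
  Pass 5: find min in positions 4 to 195, swap with position 4
  ... (190 more passes)
Total passes (and swaps) = n - 1 = 196 - 1 = 195


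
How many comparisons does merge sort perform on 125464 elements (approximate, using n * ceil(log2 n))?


Recursion depth: ceil(log2(125464)) = 17
Each recursion level merges n = 125464 elements
Total = 125464 * 17 = 2132888


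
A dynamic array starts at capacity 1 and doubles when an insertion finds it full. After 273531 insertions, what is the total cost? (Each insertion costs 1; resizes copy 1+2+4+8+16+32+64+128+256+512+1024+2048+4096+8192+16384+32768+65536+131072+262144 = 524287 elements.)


Insertion cost: 273531 (one per element)
Resizes occur just before inserting elements 2, 3, 5, 9, ...
Elements copied at each resize: 1 + 2 + 4 + 8 + 16 + 32 + 64 + 128 + 256 + 512 + 1024 + 2048 + 4096 + 8192 + 16384 + 32768 + 65536 + 131072 + 262144
Sum of copies = 524287 (geometric series: 2^k - 1)
Total = 273531 + 524287 = 797818


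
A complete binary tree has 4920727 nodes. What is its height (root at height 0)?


In a complete binary tree, level k holds nodes 2^k .. 2^(k+1)-1 (1-indexed).
Height = floor(log2(n)) = floor(log2(4920727)) = 22
Check: 2^22 = 4194304 <= 4920727 < 8388608 = 2^23


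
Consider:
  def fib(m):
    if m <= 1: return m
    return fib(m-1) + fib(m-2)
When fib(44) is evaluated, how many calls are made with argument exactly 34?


Let N(m) = number of times fib(m) is called while evaluating fib(44).
N(44) = 1 (the initial call).
N(43) = 1 (only fib(44) calls it).
For 1 <= m <= 42: fib(m) is called by fib(m+1) and fib(m+2), so
  N(m) = N(m+1) + N(m+2).
fib(0) is called only by fib(2), so N(0) = N(2).
Walk down from m=44:
  N(44)=1, N(43)=1, N(42)=2, N(41)=3, N(40)=5, N(39)=8, N(38)=13, N(37)=21, N(36)=34, N(35)=55, N(34)=89
N(34) = 89


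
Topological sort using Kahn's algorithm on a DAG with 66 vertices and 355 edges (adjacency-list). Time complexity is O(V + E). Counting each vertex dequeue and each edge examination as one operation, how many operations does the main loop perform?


Kahn's algorithm:
  1. Compute in-degrees: O(V + E)
  2. Process queue: each vertex dequeued once (O(V))
     each edge examined once (O(E))
Total = V + E = 66 + 355 = 421


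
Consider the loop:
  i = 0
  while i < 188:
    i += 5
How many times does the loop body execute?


Starting at i = 0, each iteration adds 5.
Iterations until i >= 188:
  Iteration 1: i = 0 -> i = 5
  Iteration 2: i = 5 -> i = 10
  Iteration 3: i = 10 -> i = 15
  Iteration 4: i = 15 -> i = 20
  Iteration 5: i = 20 -> i = 25
  Iteration 6: i = 25 -> i = 30
  Iteration 7: i = 30 -> i = 35
  Iteration 8: i = 35 -> i = 40
  ... continuing ...
Total iterations = ceil(188/5) = 38


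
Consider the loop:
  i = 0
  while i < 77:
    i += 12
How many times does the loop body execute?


Starting at i = 0, each iteration adds 12.
Iterations until i >= 77:
  Iteration 1: i = 0 -> i = 12
  Iteration 2: i = 12 -> i = 24
  Iteration 3: i = 24 -> i = 36
  Iteration 4: i = 36 -> i = 48
  Iteration 5: i = 48 -> i = 60
  Iteration 6: i = 60 -> i = 72
  Iteration 7: i = 72 -> i = 84
Total iterations = ceil(77/12) = 7


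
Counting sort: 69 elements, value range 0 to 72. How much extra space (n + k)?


n = 69 (output array)
k = 73 (count array for 73 distinct values)
Extra space = 69 + 73 = 142


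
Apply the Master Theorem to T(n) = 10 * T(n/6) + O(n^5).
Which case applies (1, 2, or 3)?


The Master Theorem: T(n) = a*T(n/b) + O(n^c)
  a = 10, b = 6, c = 5
log_b(a) = log_6(10) ~ 1.285
Compare b^c with a: 6^5 = 7776 > 10, so c > log_b(a).
Since c > log_b(a), Case 3 applies.
T(n) = O(n^5)
Master Theorem case = 3


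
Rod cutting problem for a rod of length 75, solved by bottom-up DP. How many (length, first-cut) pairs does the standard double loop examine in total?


For each subproblem length i = 1..75, the inner loop considers i possible first cuts.
Total = 1 + 2 + ... + 75
= 75*(75+1)/2
= 75*76/2 = 2850


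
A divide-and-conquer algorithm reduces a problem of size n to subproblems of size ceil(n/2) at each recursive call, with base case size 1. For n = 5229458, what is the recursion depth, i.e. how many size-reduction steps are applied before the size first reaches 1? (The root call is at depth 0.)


Each step divides the size by 2 (rounding up); after k steps the size is ceil(n/2^k), which equals 1 exactly when 2^k >= n.
So the depth is the smallest k with 2^k >= 5229458, i.e. ceil(log_2(5229458)).
2^22 = 4194304 < 5229458 <= 8388608 = 2^23
Recursion depth = 23


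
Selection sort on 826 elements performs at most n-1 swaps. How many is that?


Each of the 825 passes places one element in its final position.
Pass 1: swap minimum into position 0
Pass 2: swap minimum of remaining into position 1
...
Pass 825: last two elements, one swap
Maximum swaps = 826 - 1 = 825


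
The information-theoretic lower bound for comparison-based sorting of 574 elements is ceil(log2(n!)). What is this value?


A binary decision tree of height h has at most 2^h leaves and needs at least n! of them, so h >= ceil(log2(n!)).
574! is far too large to multiply out, so use Stirling's series:
  ln(n!) ~ n ln n - n + (1/2) ln(2 pi n) + 1/(12n)  (error below 1/(360 n^3), negligible here)
  ln(574) = 6.3526294
  n ln n = 574 * 6.3526294 = 3646.4093
  (1/2) ln(2 pi * 574) = (1/2) ln(3606.5484) = 4.0953
  1/(12*574) = 0.0001
  ln(574!) ~ 3646.4093 - 574 + 4.0953 + 0.0001 = 3076.5047
Convert to base 2: log2(574!) = 3076.5047 / ln 2 = 3076.5047 / 0.69314718 = 4438.4581
ceil(4438.4581) = 4439


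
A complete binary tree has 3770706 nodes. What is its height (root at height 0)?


In a complete binary tree, level k holds nodes 2^k .. 2^(k+1)-1 (1-indexed).
Height = floor(log2(n)) = floor(log2(3770706)) = 21
Check: 2^21 = 2097152 <= 3770706 < 4194304 = 2^22


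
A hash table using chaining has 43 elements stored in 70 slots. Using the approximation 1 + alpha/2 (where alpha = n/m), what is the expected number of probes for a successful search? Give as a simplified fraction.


Load factor alpha = n/m = 43/70
Expected probes = 1 + alpha/2 = 1 + 43/(2*70)
= 1 + 43/140
= 140/140 + 43/140
= 183/140


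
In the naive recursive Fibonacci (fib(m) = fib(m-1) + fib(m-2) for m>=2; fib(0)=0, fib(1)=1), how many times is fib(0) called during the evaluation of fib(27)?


Let N(m) = number of times fib(m) is called while evaluating fib(27).
N(27) = 1 (the initial call).
N(26) = 1 (only fib(27) calls it).
For 1 <= m <= 25: fib(m) is called by fib(m+1) and fib(m+2), so
  N(m) = N(m+1) + N(m+2).
fib(0) is called only by fib(2), so N(0) = N(2).
Walk down from m=27:
  N(27)=1, N(26)=1, N(25)=2, N(24)=3, N(23)=5, N(22)=8, N(21)=13, N(20)=21, N(19)=34, N(18)=55, N(17)=89, N(16)=144, N(15)=233, N(14)=377, N(13)=610, N(12)=987, N(11)=1597, N(10)=2584, N(9)=4181, N(8)=6765, N(7)=10946, N(6)=17711, N(5)=28657, N(4)=46368, N(3)=75025, N(2)=121393, N(1)=196418, N(0)=N(2)=121393
N(0) = 121393


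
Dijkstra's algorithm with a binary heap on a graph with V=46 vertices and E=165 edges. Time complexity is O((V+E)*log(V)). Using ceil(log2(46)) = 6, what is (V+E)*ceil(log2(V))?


Dijkstra with a binary heap: each vertex is extracted once, each edge may relax once.
Each heap operation costs O(log V).
V + E = 46 + 165 = 211
ceil(log2(46)) = 6 (since 2^5 = 32 < 46 <= 64 = 2^6)
Total heap work = (V+E) * ceil(log2(V)) = 211 * 6 = 1266


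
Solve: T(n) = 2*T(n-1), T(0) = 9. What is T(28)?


Unrolling:
T(28) = 2*T(27) = 2^2*T(26) = ... = 2^28*T(0)
= 2^28 * 9
= 268435456 * 9 = 2415919104


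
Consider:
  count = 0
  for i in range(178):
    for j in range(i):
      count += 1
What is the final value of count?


For each i, the inner loop runs i times:
  i=0: inner runs 0 times
  i=1: inner runs 1 time
  i=2: inner runs 2 times
  i=3: inner runs 3 times
  i=4: inner runs 4 times
  i=5: inner runs 5 times
  i=6: inner runs 6 times
  i=7: inner runs 7 times
  ...
Total = 0 + 1 + 2 + ... + 177 = 178*(178-1)/2 = 15753


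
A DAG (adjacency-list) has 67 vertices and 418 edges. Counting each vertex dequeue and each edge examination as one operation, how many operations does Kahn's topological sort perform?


V = 67 (vertex processing)
E = 418 (edge processing)
V + E = 67 + 418 = 485


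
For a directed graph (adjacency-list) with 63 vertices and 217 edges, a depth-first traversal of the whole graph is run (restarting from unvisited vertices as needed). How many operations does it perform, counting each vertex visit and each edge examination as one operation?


A full DFS traversal visits each vertex once and examines each edge once.
V = 63
E = 217
Sum = 63 + 217 = 280


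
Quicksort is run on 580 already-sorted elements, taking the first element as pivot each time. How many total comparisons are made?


Sum of comparisons per partition:
579 + 578 + ... + 1 + 0
= 580 * (580 - 1) / 2
= 580 * 579 / 2
= 167910


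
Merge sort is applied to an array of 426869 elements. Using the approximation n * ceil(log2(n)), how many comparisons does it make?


Merge sort divides the array into halves recursively.
Number of levels = ceil(log2(426869)) = 19
At each level, approximately n = 426869 comparisons are needed for merging.
Total comparisons ~ n * ceil(log2(n)) = 426869 * 19 = 8110511


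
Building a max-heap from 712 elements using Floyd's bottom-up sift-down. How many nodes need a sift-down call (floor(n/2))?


In a heap of 712 elements (0-indexed array):
  Last element index: 711
  Parent of last element: floor((711 - 1) / 2) = 355
  Internal nodes: indices 0 to 355
  Count = floor(712/2) = 356


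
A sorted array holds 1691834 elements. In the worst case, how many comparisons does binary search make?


Halving sequence: 1691834 -> 845917 -> 422958 -> 211479 -> 105739 -> 52869 -> 26434 -> 13217 -> 6608 -> 3304 -> 1652 -> 826 -> 413 -> 206 -> 103 -> 51 -> 25 -> 12 -> 6 -> 3 -> 1
Number of halvings = 20
Max comparisons = 20 + 1 = 21


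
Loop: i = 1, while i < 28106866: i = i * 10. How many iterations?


i multiplies by 10 each step:
i = 1 -> 10 -> 100 -> 1000 -> 10000 -> 100000 -> 1000000 -> 10000000 -> 100000000 (stop)
Iterations = ceil(log_10(28106866)) = 8


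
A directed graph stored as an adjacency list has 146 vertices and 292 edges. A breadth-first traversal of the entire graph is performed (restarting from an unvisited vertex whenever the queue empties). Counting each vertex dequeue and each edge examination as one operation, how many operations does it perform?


A full BFS traversal dequeues each vertex once and examines each edge once.
Vertex visits: 146
Edge visits: 292
V + E = 146 + 292 = 438


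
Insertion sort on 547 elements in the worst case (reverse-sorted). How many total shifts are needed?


In the worst case (reverse-sorted), each element shifts past all previous:
  Element 1: 1 shifts
  Element 2: 2 shifts
  Element 3: 3 shifts
  Element 4: 4 shifts
  Element 5: 5 shifts
  ...
  Element 546: 546 shifts
Total = 1 + 2 + ... + 546
= 547*(547-1)/2 = 149331


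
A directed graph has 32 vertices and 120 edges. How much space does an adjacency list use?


Adjacency list: one list head per vertex + one entry per edge
Vertex heads: 32
Edge entries: 120
Total = 32 + 120 = 152


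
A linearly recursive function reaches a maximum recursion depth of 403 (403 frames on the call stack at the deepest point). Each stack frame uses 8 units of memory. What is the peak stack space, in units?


Maximum recursion depth = 403 frames
Memory per frame = 8 units
Total stack space = depth * frame_size
= 403 * 8 = 3224


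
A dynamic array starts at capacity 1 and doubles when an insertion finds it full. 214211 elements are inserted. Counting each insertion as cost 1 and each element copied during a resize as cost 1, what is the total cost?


n = 214211
Insertion costs: 214211
Resizes copy 1, 2, 4, ... up to the largest power of 2 that is <= n-1 = 214210, i.e. 131072.
Copy costs = 1 + 2 + 4 + 8 + 16 + 32 + 64 + 128 + 256 + 512 + 1024 + 2048 + 4096 + 8192 + 16384 + 32768 + 65536 + 131072 = 262143
Total = 214211 + 262143 = 476354


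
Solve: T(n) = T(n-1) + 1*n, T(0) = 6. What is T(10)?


Expanding the recurrence:
T(10) = T(9) + 1*10
       = T(8) + 1*9 + 1*10
       ...
       = T(0) + 1*(1 + 2 + ... + 10)
       = 6 + 1 * 10*11/2
       = 6 + 1 * 55
       = 6 + 55 = 61


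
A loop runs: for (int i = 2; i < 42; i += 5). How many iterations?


Loop starts at i = 2, increments by 5, stops when i >= 42.
Number of iterations = ceil((42 - 2) / 5)
= ceil(40 / 5)
= 8


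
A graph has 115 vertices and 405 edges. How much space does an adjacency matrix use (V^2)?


Adjacency matrix: V x V grid of entries
Space = V^2 = 115^2 = 115 * 115 = 13225


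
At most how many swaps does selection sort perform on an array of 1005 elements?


Each of the 1004 passes places one element in its final position.
Pass 1: swap minimum into position 0
Pass 2: swap minimum of remaining into position 1
...
Pass 1004: last two elements, one swap
Maximum swaps = 1005 - 1 = 1004


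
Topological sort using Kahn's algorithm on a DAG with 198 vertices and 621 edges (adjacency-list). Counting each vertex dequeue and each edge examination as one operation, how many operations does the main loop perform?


Kahn's algorithm:
  1. Compute in-degrees: O(V + E)
  2. Process queue: each vertex dequeued once (O(V))
     each edge examined once (O(E))
Total = V + E = 198 + 621 = 819


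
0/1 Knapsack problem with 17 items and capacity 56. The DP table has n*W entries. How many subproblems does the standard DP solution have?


The DP table is indexed by (item, capacity).
Rows: 17 items
Columns: 56 capacity values (1 to W)
Total subproblems = 17 * 56 = 952


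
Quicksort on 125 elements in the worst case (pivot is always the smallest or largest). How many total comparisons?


In the worst case, each partition step picks the worst pivot:
  Partition 1: 124 comparisons (n-1 elements to compare)
  Partition 2: 123 comparisons
  Partition 3: 122 comparisons
  Partition 4: 121 comparisons
  Partition 5: 120 comparisons
  ...
  Last partition: 0 comparisons
Total = (n-1) + (n-2) + ... + 1 + 0 = n*(n-1)/2
= 125*124/2 = 7750


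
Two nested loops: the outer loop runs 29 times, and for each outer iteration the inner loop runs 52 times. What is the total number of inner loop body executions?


Outer loop: 29 iterations
Inner loop: 52 iterations per outer iteration
Total = 29 * 52 = 1508


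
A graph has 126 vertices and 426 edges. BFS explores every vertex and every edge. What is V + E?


A full BFS traversal dequeues each vertex once and examines each edge once.
Vertex visits: 126
Edge visits: 426
V + E = 126 + 426 = 552


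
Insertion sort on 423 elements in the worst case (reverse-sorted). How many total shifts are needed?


In the worst case (reverse-sorted), each element shifts past all previous:
  Element 1: 1 shifts
  Element 2: 2 shifts
  Element 3: 3 shifts
  Element 4: 4 shifts
  Element 5: 5 shifts
  ...
  Element 422: 422 shifts
Total = 1 + 2 + ... + 422
= 423*(423-1)/2 = 89253


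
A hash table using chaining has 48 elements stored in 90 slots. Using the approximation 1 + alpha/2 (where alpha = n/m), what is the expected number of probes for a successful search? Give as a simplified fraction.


Load factor alpha = n/m = 48/90
Expected probes = 1 + alpha/2 = 1 + 48/(2*90)
= 1 + 48/180
= 180/180 + 48/180
= 228/180
Simplify: 19/15


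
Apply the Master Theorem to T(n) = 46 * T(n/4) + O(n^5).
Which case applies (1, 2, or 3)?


The Master Theorem: T(n) = a*T(n/b) + O(n^c)
  a = 46, b = 4, c = 5
log_b(a) = log_4(46) ~ 2.762
Compare b^c with a: 4^5 = 1024 > 46, so c > log_b(a).
Since c > log_b(a), Case 3 applies.
T(n) = O(n^5)
Master Theorem case = 3


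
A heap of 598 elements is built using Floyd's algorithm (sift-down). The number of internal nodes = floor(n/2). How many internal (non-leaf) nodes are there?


Leaf nodes occupy roughly half the array.
Sift-down is called for each internal node, starting from the last one.
Internal nodes = floor(n/2) = floor(598/2) = 299


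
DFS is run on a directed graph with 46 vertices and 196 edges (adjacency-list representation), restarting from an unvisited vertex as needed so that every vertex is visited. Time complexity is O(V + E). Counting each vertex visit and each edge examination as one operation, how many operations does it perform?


A full DFS traversal processes each vertex exactly once (push/pop on stack).
Each directed edge is examined once.
V = 46, E = 196
V + E = 242


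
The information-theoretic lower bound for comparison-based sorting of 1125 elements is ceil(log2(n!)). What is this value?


A binary decision tree of height h has at most 2^h leaves and needs at least n! of them, so h >= ceil(log2(n!)).
1125! is far too large to multiply out, so use Stirling's series:
  ln(n!) ~ n ln n - n + (1/2) ln(2 pi n) + 1/(12n)  (error below 1/(360 n^3), negligible here)
  ln(1125) = 7.0255383
  n ln n = 1125 * 7.0255383 = 7903.7306
  (1/2) ln(2 pi * 1125) = (1/2) ln(7068.5835) = 4.4317
  1/(12*1125) = 0.0001
  ln(1125!) ~ 7903.7306 - 1125 + 4.4317 + 0.0001 = 6783.1624
Convert to base 2: log2(1125!) = 6783.1624 / ln 2 = 6783.1624 / 0.69314718 = 9786.0348
ceil(9786.0348) = 9787


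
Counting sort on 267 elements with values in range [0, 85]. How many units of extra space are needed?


Output array size: 267 (to store sorted result)
Count array size: 86 (one slot per possible value, range 0 to 85)
Total extra space = 267 + 86 = 353


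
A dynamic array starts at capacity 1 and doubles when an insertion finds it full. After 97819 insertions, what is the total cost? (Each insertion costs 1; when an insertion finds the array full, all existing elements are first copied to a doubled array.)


Insertion cost: 97819 (one per element)
Resizes occur just before inserting elements 2, 3, 5, 9, ...
Elements copied at each resize: 1 + 2 + 4 + 8 + 16 + 32 + 64 + 128 + 256 + 512 + 1024 + 2048 + 4096 + 8192 + 16384 + 32768 + 65536
Sum of copies = 131071 (geometric series: 2^k - 1)
Total = 97819 + 131071 = 228890


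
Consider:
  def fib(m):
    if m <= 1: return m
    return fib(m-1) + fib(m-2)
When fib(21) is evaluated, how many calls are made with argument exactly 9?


Let N(m) = number of times fib(m) is called while evaluating fib(21).
N(21) = 1 (the initial call).
N(20) = 1 (only fib(21) calls it).
For 1 <= m <= 19: fib(m) is called by fib(m+1) and fib(m+2), so
  N(m) = N(m+1) + N(m+2).
fib(0) is called only by fib(2), so N(0) = N(2).
Walk down from m=21:
  N(21)=1, N(20)=1, N(19)=2, N(18)=3, N(17)=5, N(16)=8, N(15)=13, N(14)=21, N(13)=34, N(12)=55, N(11)=89, N(10)=144, N(9)=233
N(9) = 233


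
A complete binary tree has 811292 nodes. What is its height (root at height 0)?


In a complete binary tree, level k holds nodes 2^k .. 2^(k+1)-1 (1-indexed).
Height = floor(log2(n)) = floor(log2(811292)) = 19
Check: 2^19 = 524288 <= 811292 < 1048576 = 2^20


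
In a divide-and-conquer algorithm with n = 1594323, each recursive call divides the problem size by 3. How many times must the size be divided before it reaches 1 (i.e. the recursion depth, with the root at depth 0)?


Number of divisions = log_3(1594323)
Sizes: 1594323 -> 531441 -> 177147 -> 59049 -> 19683 -> 6561 -> 2187 -> 729 -> 243 -> 81 -> 27 -> 9 -> 3 -> 1 (13 divisions)
Recursion depth = 13


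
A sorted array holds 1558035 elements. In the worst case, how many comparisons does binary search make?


Halving sequence: 1558035 -> 779017 -> 389508 -> 194754 -> 97377 -> 48688 -> 24344 -> 12172 -> 6086 -> 3043 -> 1521 -> 760 -> 380 -> 190 -> 95 -> 47 -> 23 -> 11 -> 5 -> 2 -> 1
Number of halvings = 20
Max comparisons = 20 + 1 = 21


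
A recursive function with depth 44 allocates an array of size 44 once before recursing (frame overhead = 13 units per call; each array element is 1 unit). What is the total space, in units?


Array allocation: 44 units (allocated once)
Stack frames: 44 deep * 13 per frame = 572 units
Total = 44 + 572 = 616


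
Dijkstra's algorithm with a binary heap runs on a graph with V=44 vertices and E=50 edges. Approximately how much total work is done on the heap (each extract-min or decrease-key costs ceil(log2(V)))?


Dijkstra with a binary heap: each vertex is extracted once, each edge may relax once.
Each heap operation costs O(log V).
V + E = 44 + 50 = 94
ceil(log2(44)) = 6 (since 2^5 = 32 < 44 <= 64 = 2^6)
Total heap work = (V+E) * ceil(log2(V)) = 94 * 6 = 564


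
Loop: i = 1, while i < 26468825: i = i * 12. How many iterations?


i multiplies by 12 each step:
i = 1 -> 12 -> 144 -> 1728 -> 20736 -> 248832 -> 2985984 -> 35831808 (stop)
Iterations = ceil(log_12(26468825)) = 7


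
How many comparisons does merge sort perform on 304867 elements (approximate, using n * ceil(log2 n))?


Recursion depth: ceil(log2(304867)) = 19
Each recursion level merges n = 304867 elements
Total = 304867 * 19 = 5792473


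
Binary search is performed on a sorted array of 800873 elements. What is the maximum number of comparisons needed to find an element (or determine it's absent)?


Binary search halves the search space each comparison:
  Step 1: search space = 800873 -> 400436
  Step 2: search space = 400436 -> 200218
  Step 3: search space = 200218 -> 100109
  Step 4: search space = 100109 -> 50054
  Step 5: search space = 50054 -> 25027
  Step 6: search space = 25027 -> 12513
  Step 7: search space = 12513 -> 6256
  Step 8: search space = 6256 -> 3128
  Step 9: search space = 3128 -> 1564
  Step 10: search space = 1564 -> 782
  Step 11: search space = 782 -> 391
  Step 12: search space = 391 -> 195
  Step 13: search space = 195 -> 97
  Step 14: search space = 97 -> 48
  Step 15: search space = 48 -> 24
  Step 16: search space = 24 -> 12
  Step 17: search space = 12 -> 6
  Step 18: search space = 6 -> 3
  Step 19: search space = 3 -> 1
  Step 20: search space = 1 (final check)
Maximum comparisons = floor(log2(800873)) + 1 = 19 + 1 = 20


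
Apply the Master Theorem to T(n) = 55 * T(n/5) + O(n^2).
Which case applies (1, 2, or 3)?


The Master Theorem: T(n) = a*T(n/b) + O(n^c)
  a = 55, b = 5, c = 2
log_b(a) = log_5(55) ~ 2.49
Compare b^c with a: 5^2 = 25 < 55, so c < log_b(a).
Since c < log_b(a), Case 1 applies.
T(n) = O(n^(log_5 55)) ~ O(n^2.49)
Master Theorem case = 1


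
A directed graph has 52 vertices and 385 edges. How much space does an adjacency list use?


Adjacency list: one list head per vertex + one entry per edge
Vertex heads: 52
Edge entries: 385
Total = 52 + 385 = 437


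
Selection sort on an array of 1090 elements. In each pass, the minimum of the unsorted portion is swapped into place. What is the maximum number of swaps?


Selection sort performs one swap per pass:
  Pass 1: find min in positions 0 to 1089, swap with position 0
  Pass 2: find min in positions 1 to 1089, swap with position 1
  Pass 3: find min in positions 2 to 1089, swap with position 2
  Pass 4: find min in positions 3 to 1089, swap with position 3
  Pass 5: find min in positions 4 to 1089, swap with position 4
  ... (1084 more passes)
Total passes (and swaps) = n - 1 = 1090 - 1 = 1089
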